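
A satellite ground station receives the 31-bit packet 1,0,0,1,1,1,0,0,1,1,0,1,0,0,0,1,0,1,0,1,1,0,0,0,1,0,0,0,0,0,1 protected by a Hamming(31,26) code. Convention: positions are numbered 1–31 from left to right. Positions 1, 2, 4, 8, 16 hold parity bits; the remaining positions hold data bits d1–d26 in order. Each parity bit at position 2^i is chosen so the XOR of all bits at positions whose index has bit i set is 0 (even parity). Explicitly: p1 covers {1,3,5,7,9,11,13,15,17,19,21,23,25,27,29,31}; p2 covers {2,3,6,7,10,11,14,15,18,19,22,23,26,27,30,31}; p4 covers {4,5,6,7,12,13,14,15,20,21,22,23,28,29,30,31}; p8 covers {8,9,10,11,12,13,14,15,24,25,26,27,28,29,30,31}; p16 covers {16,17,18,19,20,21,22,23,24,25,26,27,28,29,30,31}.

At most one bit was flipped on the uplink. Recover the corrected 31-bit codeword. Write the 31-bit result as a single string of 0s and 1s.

s1 (pos 1,3,5,7,9,11,13,15,17,19,21,23,25,27,29,31): 1⊕0⊕1⊕0⊕1⊕0⊕0⊕0⊕0⊕0⊕1⊕0⊕1⊕0⊕0⊕1 = 0
s2 (pos 2,3,6,7,10,11,14,15,18,19,22,23,26,27,30,31): 0⊕0⊕1⊕0⊕1⊕0⊕0⊕0⊕1⊕0⊕0⊕0⊕0⊕0⊕0⊕1 = 0
s4 (pos 4,5,6,7,12,13,14,15,20,21,22,23,28,29,30,31): 1⊕1⊕1⊕0⊕1⊕0⊕0⊕0⊕1⊕1⊕0⊕0⊕0⊕0⊕0⊕1 = 1
s8 (pos 8,9,10,11,12,13,14,15,24,25,26,27,28,29,30,31): 0⊕1⊕1⊕0⊕1⊕0⊕0⊕0⊕0⊕1⊕0⊕0⊕0⊕0⊕0⊕1 = 1
s16 (pos 16,17,18,19,20,21,22,23,24,25,26,27,28,29,30,31): 1⊕0⊕1⊕0⊕1⊕1⊕0⊕0⊕0⊕1⊕0⊕0⊕0⊕0⊕0⊕1 = 0
Syndrome s16…s1 = 01100 → error at position 12.
Flip position 12: 1001110011010001010110001000001 → 1001110011000001010110001000001

1001110011000001010110001000001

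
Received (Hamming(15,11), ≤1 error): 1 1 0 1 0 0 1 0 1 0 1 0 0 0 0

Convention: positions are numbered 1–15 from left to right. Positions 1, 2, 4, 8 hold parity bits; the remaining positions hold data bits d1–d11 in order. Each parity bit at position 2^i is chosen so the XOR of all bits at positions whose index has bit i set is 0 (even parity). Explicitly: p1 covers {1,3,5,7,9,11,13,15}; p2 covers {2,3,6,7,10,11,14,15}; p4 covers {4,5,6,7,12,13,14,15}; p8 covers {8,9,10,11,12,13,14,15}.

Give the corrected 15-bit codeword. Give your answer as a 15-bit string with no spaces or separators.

s1 (pos 1,3,5,7,9,11,13,15): 1⊕0⊕0⊕1⊕1⊕1⊕0⊕0 = 0
s2 (pos 2,3,6,7,10,11,14,15): 1⊕0⊕0⊕1⊕0⊕1⊕0⊕0 = 1
s4 (pos 4,5,6,7,12,13,14,15): 1⊕0⊕0⊕1⊕0⊕0⊕0⊕0 = 0
s8 (pos 8,9,10,11,12,13,14,15): 0⊕1⊕0⊕1⊕0⊕0⊕0⊕0 = 0
Syndrome s8…s1 = 0010 → error at position 2.
Flip position 2: 110100101010000 → 100100101010000

100100101010000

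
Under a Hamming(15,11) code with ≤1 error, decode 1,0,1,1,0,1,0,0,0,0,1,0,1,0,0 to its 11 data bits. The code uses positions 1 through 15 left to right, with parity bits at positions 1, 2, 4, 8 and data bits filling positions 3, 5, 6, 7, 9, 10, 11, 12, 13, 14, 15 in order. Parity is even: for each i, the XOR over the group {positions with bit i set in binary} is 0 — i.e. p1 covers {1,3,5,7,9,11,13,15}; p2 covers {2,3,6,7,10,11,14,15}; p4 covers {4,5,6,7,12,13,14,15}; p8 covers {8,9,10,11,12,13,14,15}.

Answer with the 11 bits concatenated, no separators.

10000010100

s1 (pos 1,3,5,7,9,11,13,15): 1⊕1⊕0⊕0⊕0⊕1⊕1⊕0 = 0
s2 (pos 2,3,6,7,10,11,14,15): 0⊕1⊕1⊕0⊕0⊕1⊕0⊕0 = 1
s4 (pos 4,5,6,7,12,13,14,15): 1⊕0⊕1⊕0⊕0⊕1⊕0⊕0 = 1
s8 (pos 8,9,10,11,12,13,14,15): 0⊕0⊕0⊕1⊕0⊕1⊕0⊕0 = 0
Syndrome s8…s1 = 0110 → error at position 6.
Flip position 6: 101101000010100 → 101100000010100
Read data bits from positions 3,5,6,7,9,10,11,12,13,14,15: 10000010100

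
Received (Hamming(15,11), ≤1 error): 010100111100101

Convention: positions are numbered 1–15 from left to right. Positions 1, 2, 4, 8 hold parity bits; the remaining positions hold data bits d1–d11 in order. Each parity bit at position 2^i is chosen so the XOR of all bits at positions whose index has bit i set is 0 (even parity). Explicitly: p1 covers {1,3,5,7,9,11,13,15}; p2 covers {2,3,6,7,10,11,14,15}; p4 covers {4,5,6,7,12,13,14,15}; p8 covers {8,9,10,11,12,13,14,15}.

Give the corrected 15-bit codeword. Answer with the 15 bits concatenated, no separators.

010100101100101

s1 (pos 1,3,5,7,9,11,13,15): 0⊕0⊕0⊕1⊕1⊕0⊕1⊕1 = 0
s2 (pos 2,3,6,7,10,11,14,15): 1⊕0⊕0⊕1⊕1⊕0⊕0⊕1 = 0
s4 (pos 4,5,6,7,12,13,14,15): 1⊕0⊕0⊕1⊕0⊕1⊕0⊕1 = 0
s8 (pos 8,9,10,11,12,13,14,15): 1⊕1⊕1⊕0⊕0⊕1⊕0⊕1 = 1
Syndrome s8…s1 = 1000 → error at position 8.
Flip position 8: 010100111100101 → 010100101100101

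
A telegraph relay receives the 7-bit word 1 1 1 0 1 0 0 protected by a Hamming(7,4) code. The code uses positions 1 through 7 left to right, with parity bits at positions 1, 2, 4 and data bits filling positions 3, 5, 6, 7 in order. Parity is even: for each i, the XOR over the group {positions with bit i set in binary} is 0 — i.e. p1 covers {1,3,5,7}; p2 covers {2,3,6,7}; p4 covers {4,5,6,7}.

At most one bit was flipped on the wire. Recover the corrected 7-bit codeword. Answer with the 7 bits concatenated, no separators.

1110000

s1 (pos 1,3,5,7): 1⊕1⊕1⊕0 = 1
s2 (pos 2,3,6,7): 1⊕1⊕0⊕0 = 0
s4 (pos 4,5,6,7): 0⊕1⊕0⊕0 = 1
Syndrome s4…s1 = 101 → error at position 5.
Flip position 5: 1110100 → 1110000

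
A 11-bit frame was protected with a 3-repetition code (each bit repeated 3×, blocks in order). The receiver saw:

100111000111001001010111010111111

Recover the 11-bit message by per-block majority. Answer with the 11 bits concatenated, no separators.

Block 1 (100): 1 one → 0
Block 2 (111): 3 ones → 1
Block 3 (000): 0 ones → 0
Block 4 (111): 3 ones → 1
Block 5 (001): 1 one → 0
Block 6 (001): 1 one → 0
Block 7 (010): 1 one → 0
Block 8 (111): 3 ones → 1
Block 9 (010): 1 one → 0
Block 10 (111): 3 ones → 1
Block 11 (111): 3 ones → 1

01010001011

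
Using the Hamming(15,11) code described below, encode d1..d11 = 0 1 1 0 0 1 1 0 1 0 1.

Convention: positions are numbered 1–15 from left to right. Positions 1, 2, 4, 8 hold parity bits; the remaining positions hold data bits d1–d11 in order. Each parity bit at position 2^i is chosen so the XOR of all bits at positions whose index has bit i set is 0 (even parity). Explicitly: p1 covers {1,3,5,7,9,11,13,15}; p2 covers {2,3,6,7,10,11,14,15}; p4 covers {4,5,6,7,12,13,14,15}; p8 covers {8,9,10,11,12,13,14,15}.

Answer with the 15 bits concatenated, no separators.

000011000110101

Place data at non-parity positions: p1 p2 0 p4 1 1 0 p8 0 1 1 0 1 0 1
p1 (pos 1,3,5,7,9,11,13,15): XOR of data positions = 0⊕1⊕0⊕0⊕1⊕1⊕1 = 0
p2 (pos 2,3,6,7,10,11,14,15): XOR of data positions = 0⊕1⊕0⊕1⊕1⊕0⊕1 = 0
p4 (pos 4,5,6,7,12,13,14,15): XOR of data positions = 1⊕1⊕0⊕0⊕1⊕0⊕1 = 0
p8 (pos 8,9,10,11,12,13,14,15): XOR of data positions = 0⊕1⊕1⊕0⊕1⊕0⊕1 = 0
Codeword: 000011000110101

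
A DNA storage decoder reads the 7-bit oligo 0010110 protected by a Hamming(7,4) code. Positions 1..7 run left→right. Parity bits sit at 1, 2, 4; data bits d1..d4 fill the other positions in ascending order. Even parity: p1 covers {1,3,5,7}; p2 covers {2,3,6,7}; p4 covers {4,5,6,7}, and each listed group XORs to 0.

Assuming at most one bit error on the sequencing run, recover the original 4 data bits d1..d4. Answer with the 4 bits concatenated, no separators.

s1 (pos 1,3,5,7): 0⊕1⊕1⊕0 = 0
s2 (pos 2,3,6,7): 0⊕1⊕1⊕0 = 0
s4 (pos 4,5,6,7): 0⊕1⊕1⊕0 = 0
Syndrome s4…s1 = 000 → no error.
Read data bits from positions 3,5,6,7: 1110

1110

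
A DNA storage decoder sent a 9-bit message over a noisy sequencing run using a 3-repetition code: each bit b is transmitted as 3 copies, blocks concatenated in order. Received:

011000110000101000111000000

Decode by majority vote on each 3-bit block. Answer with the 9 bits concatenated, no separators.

Block 1 (011): 2 ones → 1
Block 2 (000): 0 ones → 0
Block 3 (110): 2 ones → 1
Block 4 (000): 0 ones → 0
Block 5 (101): 2 ones → 1
Block 6 (000): 0 ones → 0
Block 7 (111): 3 ones → 1
Block 8 (000): 0 ones → 0
Block 9 (000): 0 ones → 0

101010100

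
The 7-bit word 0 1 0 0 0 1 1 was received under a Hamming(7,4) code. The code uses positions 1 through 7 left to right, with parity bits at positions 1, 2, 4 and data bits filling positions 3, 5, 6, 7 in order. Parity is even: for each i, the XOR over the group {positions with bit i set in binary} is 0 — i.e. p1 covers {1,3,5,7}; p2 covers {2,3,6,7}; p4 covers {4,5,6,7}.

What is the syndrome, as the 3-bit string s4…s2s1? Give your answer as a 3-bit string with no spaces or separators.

s1 (pos 1,3,5,7): 0⊕0⊕0⊕1 = 1
s2 (pos 2,3,6,7): 1⊕0⊕1⊕1 = 1
s4 (pos 4,5,6,7): 0⊕0⊕1⊕1 = 0
Syndrome s4…s1 = 011 → error at position 3.

011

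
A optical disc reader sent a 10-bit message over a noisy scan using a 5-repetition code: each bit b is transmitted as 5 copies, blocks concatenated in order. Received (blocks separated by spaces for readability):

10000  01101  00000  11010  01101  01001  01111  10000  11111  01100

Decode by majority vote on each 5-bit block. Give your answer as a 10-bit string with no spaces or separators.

Block 1 (10000): 1 one → 0
Block 2 (01101): 3 ones → 1
Block 3 (00000): 0 ones → 0
Block 4 (11010): 3 ones → 1
Block 5 (01101): 3 ones → 1
Block 6 (01001): 2 ones → 0
Block 7 (01111): 4 ones → 1
Block 8 (10000): 1 one → 0
Block 9 (11111): 5 ones → 1
Block 10 (01100): 2 ones → 0

0101101010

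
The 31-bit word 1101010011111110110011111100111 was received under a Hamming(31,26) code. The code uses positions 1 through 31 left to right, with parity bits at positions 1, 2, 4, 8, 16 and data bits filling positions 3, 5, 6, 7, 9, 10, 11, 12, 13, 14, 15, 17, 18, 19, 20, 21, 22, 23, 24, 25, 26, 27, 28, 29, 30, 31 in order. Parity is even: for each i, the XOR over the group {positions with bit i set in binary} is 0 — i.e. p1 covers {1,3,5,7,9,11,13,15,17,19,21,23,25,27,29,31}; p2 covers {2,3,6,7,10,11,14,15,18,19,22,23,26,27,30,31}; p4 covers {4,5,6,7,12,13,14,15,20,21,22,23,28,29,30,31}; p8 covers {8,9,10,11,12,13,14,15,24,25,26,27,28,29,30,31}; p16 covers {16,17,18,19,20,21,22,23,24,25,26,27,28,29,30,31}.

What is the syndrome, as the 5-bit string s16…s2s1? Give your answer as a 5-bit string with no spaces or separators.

11001

s1 (pos 1,3,5,7,9,11,13,15,17,19,21,23,25,27,29,31): 1⊕0⊕0⊕0⊕1⊕1⊕1⊕1⊕1⊕0⊕1⊕1⊕1⊕0⊕1⊕1 = 1
s2 (pos 2,3,6,7,10,11,14,15,18,19,22,23,26,27,30,31): 1⊕0⊕1⊕0⊕1⊕1⊕1⊕1⊕1⊕0⊕1⊕1⊕1⊕0⊕1⊕1 = 0
s4 (pos 4,5,6,7,12,13,14,15,20,21,22,23,28,29,30,31): 1⊕0⊕1⊕0⊕1⊕1⊕1⊕1⊕0⊕1⊕1⊕1⊕0⊕1⊕1⊕1 = 0
s8 (pos 8,9,10,11,12,13,14,15,24,25,26,27,28,29,30,31): 0⊕1⊕1⊕1⊕1⊕1⊕1⊕1⊕1⊕1⊕1⊕0⊕0⊕1⊕1⊕1 = 1
s16 (pos 16,17,18,19,20,21,22,23,24,25,26,27,28,29,30,31): 0⊕1⊕1⊕0⊕0⊕1⊕1⊕1⊕1⊕1⊕1⊕0⊕0⊕1⊕1⊕1 = 1
Syndrome s16…s1 = 11001 → error at position 25.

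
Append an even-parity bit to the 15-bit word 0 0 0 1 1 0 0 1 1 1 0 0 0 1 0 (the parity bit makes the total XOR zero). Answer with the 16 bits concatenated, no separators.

XOR of the 15 data bits: 0⊕0⊕0⊕1⊕1⊕0⊕0⊕1⊕1⊕1⊕0⊕0⊕0⊕1⊕0 = 0
Parity bit = 0 (so all 16 bits XOR to 0).

0001100111000100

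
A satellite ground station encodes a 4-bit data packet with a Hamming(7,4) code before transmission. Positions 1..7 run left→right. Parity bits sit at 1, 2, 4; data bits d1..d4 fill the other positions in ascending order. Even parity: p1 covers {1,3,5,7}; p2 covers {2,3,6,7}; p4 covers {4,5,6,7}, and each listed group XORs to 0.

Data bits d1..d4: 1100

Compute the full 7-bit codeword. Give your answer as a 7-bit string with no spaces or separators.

Place data at non-parity positions: p1 p2 1 p4 1 0 0
p1 (pos 1,3,5,7): XOR of data positions = 1⊕1⊕0 = 0
p2 (pos 2,3,6,7): XOR of data positions = 1⊕0⊕0 = 1
p4 (pos 4,5,6,7): XOR of data positions = 1⊕0⊕0 = 1
Codeword: 0111100

0111100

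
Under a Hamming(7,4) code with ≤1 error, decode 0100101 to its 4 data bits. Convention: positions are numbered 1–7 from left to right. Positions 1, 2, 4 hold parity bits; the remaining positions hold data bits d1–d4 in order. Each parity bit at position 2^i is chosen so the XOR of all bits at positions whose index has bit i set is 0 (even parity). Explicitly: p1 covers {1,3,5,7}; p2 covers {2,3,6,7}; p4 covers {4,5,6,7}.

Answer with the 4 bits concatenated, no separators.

0101

s1 (pos 1,3,5,7): 0⊕0⊕1⊕1 = 0
s2 (pos 2,3,6,7): 1⊕0⊕0⊕1 = 0
s4 (pos 4,5,6,7): 0⊕1⊕0⊕1 = 0
Syndrome s4…s1 = 000 → no error.
Read data bits from positions 3,5,6,7: 0101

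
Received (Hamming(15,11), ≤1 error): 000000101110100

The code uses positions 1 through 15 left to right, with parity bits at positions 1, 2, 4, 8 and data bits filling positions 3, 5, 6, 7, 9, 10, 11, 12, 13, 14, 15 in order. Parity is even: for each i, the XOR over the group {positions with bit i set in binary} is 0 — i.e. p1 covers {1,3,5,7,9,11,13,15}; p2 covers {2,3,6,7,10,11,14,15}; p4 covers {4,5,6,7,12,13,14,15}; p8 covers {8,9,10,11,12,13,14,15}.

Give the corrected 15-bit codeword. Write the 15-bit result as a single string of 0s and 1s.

s1 (pos 1,3,5,7,9,11,13,15): 0⊕0⊕0⊕1⊕1⊕1⊕1⊕0 = 0
s2 (pos 2,3,6,7,10,11,14,15): 0⊕0⊕0⊕1⊕1⊕1⊕0⊕0 = 1
s4 (pos 4,5,6,7,12,13,14,15): 0⊕0⊕0⊕1⊕0⊕1⊕0⊕0 = 0
s8 (pos 8,9,10,11,12,13,14,15): 0⊕1⊕1⊕1⊕0⊕1⊕0⊕0 = 0
Syndrome s8…s1 = 0010 → error at position 2.
Flip position 2: 000000101110100 → 010000101110100

010000101110100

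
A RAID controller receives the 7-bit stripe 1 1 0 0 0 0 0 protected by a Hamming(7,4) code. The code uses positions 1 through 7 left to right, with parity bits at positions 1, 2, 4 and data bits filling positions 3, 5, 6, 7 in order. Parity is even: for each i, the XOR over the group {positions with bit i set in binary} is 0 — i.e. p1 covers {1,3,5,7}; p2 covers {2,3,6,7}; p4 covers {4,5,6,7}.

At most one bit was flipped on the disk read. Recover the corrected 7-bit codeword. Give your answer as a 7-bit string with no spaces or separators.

1110000

s1 (pos 1,3,5,7): 1⊕0⊕0⊕0 = 1
s2 (pos 2,3,6,7): 1⊕0⊕0⊕0 = 1
s4 (pos 4,5,6,7): 0⊕0⊕0⊕0 = 0
Syndrome s4…s1 = 011 → error at position 3.
Flip position 3: 1100000 → 1110000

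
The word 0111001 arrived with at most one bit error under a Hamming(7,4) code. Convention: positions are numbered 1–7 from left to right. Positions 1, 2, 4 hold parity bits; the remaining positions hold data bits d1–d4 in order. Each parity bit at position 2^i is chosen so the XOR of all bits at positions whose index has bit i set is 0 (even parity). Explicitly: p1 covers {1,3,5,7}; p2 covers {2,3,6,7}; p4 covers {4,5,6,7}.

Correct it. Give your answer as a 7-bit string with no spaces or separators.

s1 (pos 1,3,5,7): 0⊕1⊕0⊕1 = 0
s2 (pos 2,3,6,7): 1⊕1⊕0⊕1 = 1
s4 (pos 4,5,6,7): 1⊕0⊕0⊕1 = 0
Syndrome s4…s1 = 010 → error at position 2.
Flip position 2: 0111001 → 0011001

0011001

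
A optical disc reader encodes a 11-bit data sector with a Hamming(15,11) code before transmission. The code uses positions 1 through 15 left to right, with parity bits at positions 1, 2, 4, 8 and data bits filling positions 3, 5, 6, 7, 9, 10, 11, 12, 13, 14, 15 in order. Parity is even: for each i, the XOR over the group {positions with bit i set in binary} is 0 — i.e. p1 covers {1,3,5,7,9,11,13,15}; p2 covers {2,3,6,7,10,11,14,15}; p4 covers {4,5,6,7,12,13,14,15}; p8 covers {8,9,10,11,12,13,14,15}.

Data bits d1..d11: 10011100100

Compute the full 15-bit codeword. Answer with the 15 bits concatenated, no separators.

Place data at non-parity positions: p1 p2 1 p4 0 0 1 p8 1 1 0 0 1 0 0
p1 (pos 1,3,5,7,9,11,13,15): XOR of data positions = 1⊕0⊕1⊕1⊕0⊕1⊕0 = 0
p2 (pos 2,3,6,7,10,11,14,15): XOR of data positions = 1⊕0⊕1⊕1⊕0⊕0⊕0 = 1
p4 (pos 4,5,6,7,12,13,14,15): XOR of data positions = 0⊕0⊕1⊕0⊕1⊕0⊕0 = 0
p8 (pos 8,9,10,11,12,13,14,15): XOR of data positions = 1⊕1⊕0⊕0⊕1⊕0⊕0 = 1
Codeword: 011000111100100

011000111100100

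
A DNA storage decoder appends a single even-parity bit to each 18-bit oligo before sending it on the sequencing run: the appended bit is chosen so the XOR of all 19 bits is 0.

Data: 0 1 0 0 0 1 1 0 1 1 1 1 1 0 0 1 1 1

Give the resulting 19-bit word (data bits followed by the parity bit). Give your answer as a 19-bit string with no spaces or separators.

0100011011111001111

XOR of the 18 data bits: 0⊕1⊕0⊕0⊕0⊕1⊕1⊕0⊕1⊕1⊕1⊕1⊕1⊕0⊕0⊕1⊕1⊕1 = 1
Parity bit = 1 (so all 19 bits XOR to 0).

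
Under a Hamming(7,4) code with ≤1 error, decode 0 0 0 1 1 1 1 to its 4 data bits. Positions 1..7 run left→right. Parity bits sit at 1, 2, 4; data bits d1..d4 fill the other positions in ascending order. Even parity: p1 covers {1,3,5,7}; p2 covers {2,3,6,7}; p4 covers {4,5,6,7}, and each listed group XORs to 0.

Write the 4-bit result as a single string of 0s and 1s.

0111

s1 (pos 1,3,5,7): 0⊕0⊕1⊕1 = 0
s2 (pos 2,3,6,7): 0⊕0⊕1⊕1 = 0
s4 (pos 4,5,6,7): 1⊕1⊕1⊕1 = 0
Syndrome s4…s1 = 000 → no error.
Read data bits from positions 3,5,6,7: 0111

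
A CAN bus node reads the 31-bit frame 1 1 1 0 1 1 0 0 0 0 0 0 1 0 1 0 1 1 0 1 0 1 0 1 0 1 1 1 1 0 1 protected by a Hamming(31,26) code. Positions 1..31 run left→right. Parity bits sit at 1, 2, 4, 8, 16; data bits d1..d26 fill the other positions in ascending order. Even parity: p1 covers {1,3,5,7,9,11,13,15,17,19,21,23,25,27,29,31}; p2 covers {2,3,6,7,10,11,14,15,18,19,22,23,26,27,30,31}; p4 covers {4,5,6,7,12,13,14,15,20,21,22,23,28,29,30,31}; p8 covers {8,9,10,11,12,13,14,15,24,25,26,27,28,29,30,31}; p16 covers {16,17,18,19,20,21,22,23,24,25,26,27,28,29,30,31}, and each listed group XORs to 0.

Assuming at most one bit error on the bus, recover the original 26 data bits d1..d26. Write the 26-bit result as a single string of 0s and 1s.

11110000101110101010111101

s1 (pos 1,3,5,7,9,11,13,15,17,19,21,23,25,27,29,31): 1⊕1⊕1⊕0⊕0⊕0⊕1⊕1⊕1⊕0⊕0⊕0⊕0⊕1⊕1⊕1 = 1
s2 (pos 2,3,6,7,10,11,14,15,18,19,22,23,26,27,30,31): 1⊕1⊕1⊕0⊕0⊕0⊕0⊕1⊕1⊕0⊕1⊕0⊕1⊕1⊕0⊕1 = 1
s4 (pos 4,5,6,7,12,13,14,15,20,21,22,23,28,29,30,31): 0⊕1⊕1⊕0⊕0⊕1⊕0⊕1⊕1⊕0⊕1⊕0⊕1⊕1⊕0⊕1 = 1
s8 (pos 8,9,10,11,12,13,14,15,24,25,26,27,28,29,30,31): 0⊕0⊕0⊕0⊕0⊕1⊕0⊕1⊕1⊕0⊕1⊕1⊕1⊕1⊕0⊕1 = 0
s16 (pos 16,17,18,19,20,21,22,23,24,25,26,27,28,29,30,31): 0⊕1⊕1⊕0⊕1⊕0⊕1⊕0⊕1⊕0⊕1⊕1⊕1⊕1⊕0⊕1 = 0
Syndrome s16…s1 = 00111 → error at position 7.
Flip position 7: 1110110000001010110101010111101 → 1110111000001010110101010111101
Read data bits from positions 3,5,6,7,9,10,11,12,13,14,15,17,18,19,20,21,22,23,24,25,26,27,28,29,30,31: 11110000101110101010111101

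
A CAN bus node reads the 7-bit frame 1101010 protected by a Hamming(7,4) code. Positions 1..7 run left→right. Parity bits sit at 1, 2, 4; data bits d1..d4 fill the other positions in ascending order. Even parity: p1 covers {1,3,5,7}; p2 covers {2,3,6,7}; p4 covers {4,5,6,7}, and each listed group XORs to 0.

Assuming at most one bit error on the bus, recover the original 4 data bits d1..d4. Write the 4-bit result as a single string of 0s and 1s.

0010

s1 (pos 1,3,5,7): 1⊕0⊕0⊕0 = 1
s2 (pos 2,3,6,7): 1⊕0⊕1⊕0 = 0
s4 (pos 4,5,6,7): 1⊕0⊕1⊕0 = 0
Syndrome s4…s1 = 001 → error at position 1.
Flip position 1: 1101010 → 0101010
Read data bits from positions 3,5,6,7: 0010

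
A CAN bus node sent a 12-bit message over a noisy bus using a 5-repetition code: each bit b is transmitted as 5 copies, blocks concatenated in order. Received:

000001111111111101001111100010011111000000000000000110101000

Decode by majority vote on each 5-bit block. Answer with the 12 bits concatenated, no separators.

Block 1 (00000): 0 ones → 0
Block 2 (11111): 5 ones → 1
Block 3 (11111): 5 ones → 1
Block 4 (10100): 2 ones → 0
Block 5 (11111): 5 ones → 1
Block 6 (00010): 1 one → 0
Block 7 (01111): 4 ones → 1
Block 8 (10000): 1 one → 0
Block 9 (00000): 0 ones → 0
Block 10 (00000): 0 ones → 0
Block 11 (01101): 3 ones → 1
Block 12 (01000): 1 one → 0

011010100010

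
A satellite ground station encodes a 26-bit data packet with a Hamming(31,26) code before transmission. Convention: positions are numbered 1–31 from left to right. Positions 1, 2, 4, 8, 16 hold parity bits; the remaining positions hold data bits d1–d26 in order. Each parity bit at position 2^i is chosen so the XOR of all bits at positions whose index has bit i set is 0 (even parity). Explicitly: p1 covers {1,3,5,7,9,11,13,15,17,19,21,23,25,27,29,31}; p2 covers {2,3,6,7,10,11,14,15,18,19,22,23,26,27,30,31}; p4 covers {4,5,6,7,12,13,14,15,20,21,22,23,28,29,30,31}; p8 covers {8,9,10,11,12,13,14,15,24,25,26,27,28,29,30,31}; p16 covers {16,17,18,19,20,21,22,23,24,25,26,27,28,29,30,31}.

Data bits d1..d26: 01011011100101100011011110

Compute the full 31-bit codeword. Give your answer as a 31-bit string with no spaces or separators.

0100101010111001101100011011110

Place data at non-parity positions: p1 p2 0 p4 1 0 1 p8 1 0 1 1 1 0 0 p16 1 0 1 1 0 0 0 1 1 0 1 1 1 1 0
p1 (pos 1,3,5,7,9,11,13,15,17,19,21,23,25,27,29,31): XOR of data positions = 0⊕1⊕1⊕1⊕1⊕1⊕0⊕1⊕1⊕0⊕0⊕1⊕1⊕1⊕0 = 0
p2 (pos 2,3,6,7,10,11,14,15,18,19,22,23,26,27,30,31): XOR of data positions = 0⊕0⊕1⊕0⊕1⊕0⊕0⊕0⊕1⊕0⊕0⊕0⊕1⊕1⊕0 = 1
p4 (pos 4,5,6,7,12,13,14,15,20,21,22,23,28,29,30,31): XOR of data positions = 1⊕0⊕1⊕1⊕1⊕0⊕0⊕1⊕0⊕0⊕0⊕1⊕1⊕1⊕0 = 0
p8 (pos 8,9,10,11,12,13,14,15,24,25,26,27,28,29,30,31): XOR of data positions = 1⊕0⊕1⊕1⊕1⊕0⊕0⊕1⊕1⊕0⊕1⊕1⊕1⊕1⊕0 = 0
p16 (pos 16,17,18,19,20,21,22,23,24,25,26,27,28,29,30,31): XOR of data positions = 1⊕0⊕1⊕1⊕0⊕0⊕0⊕1⊕1⊕0⊕1⊕1⊕1⊕1⊕0 = 1
Codeword: 0100101010111001101100011011110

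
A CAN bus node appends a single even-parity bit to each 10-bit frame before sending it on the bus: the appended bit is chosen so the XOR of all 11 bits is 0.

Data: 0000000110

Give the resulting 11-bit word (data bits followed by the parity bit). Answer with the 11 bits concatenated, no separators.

00000001100

XOR of the 10 data bits: 0⊕0⊕0⊕0⊕0⊕0⊕0⊕1⊕1⊕0 = 0
Parity bit = 0 (so all 11 bits XOR to 0).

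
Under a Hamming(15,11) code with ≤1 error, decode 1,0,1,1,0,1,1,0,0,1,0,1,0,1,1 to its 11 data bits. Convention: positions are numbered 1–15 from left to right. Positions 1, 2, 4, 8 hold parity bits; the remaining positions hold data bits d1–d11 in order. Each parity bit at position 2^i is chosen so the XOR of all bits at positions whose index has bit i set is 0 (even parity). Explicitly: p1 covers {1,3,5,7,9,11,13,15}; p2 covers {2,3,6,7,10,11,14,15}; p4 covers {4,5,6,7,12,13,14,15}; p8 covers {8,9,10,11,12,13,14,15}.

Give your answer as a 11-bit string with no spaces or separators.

10110101011

s1 (pos 1,3,5,7,9,11,13,15): 1⊕1⊕0⊕1⊕0⊕0⊕0⊕1 = 0
s2 (pos 2,3,6,7,10,11,14,15): 0⊕1⊕1⊕1⊕1⊕0⊕1⊕1 = 0
s4 (pos 4,5,6,7,12,13,14,15): 1⊕0⊕1⊕1⊕1⊕0⊕1⊕1 = 0
s8 (pos 8,9,10,11,12,13,14,15): 0⊕0⊕1⊕0⊕1⊕0⊕1⊕1 = 0
Syndrome s8…s1 = 0000 → no error.
Read data bits from positions 3,5,6,7,9,10,11,12,13,14,15: 10110101011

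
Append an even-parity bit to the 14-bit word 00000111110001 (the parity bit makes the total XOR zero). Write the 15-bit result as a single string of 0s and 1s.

XOR of the 14 data bits: 0⊕0⊕0⊕0⊕0⊕1⊕1⊕1⊕1⊕1⊕0⊕0⊕0⊕1 = 0
Parity bit = 0 (so all 15 bits XOR to 0).

000001111100010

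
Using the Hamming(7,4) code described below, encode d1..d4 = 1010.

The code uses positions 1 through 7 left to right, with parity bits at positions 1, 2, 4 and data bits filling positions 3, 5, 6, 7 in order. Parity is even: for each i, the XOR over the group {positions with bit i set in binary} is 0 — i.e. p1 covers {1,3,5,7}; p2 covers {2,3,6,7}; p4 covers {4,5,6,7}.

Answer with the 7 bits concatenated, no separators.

1011010

Place data at non-parity positions: p1 p2 1 p4 0 1 0
p1 (pos 1,3,5,7): XOR of data positions = 1⊕0⊕0 = 1
p2 (pos 2,3,6,7): XOR of data positions = 1⊕1⊕0 = 0
p4 (pos 4,5,6,7): XOR of data positions = 0⊕1⊕0 = 1
Codeword: 1011010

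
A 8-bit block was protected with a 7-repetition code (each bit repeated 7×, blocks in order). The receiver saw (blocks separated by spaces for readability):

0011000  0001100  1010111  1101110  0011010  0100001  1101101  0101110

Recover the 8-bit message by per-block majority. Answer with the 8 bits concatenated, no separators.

00110011

Block 1 (0011000): 2 ones → 0
Block 2 (0001100): 2 ones → 0
Block 3 (1010111): 5 ones → 1
Block 4 (1101110): 5 ones → 1
Block 5 (0011010): 3 ones → 0
Block 6 (0100001): 2 ones → 0
Block 7 (1101101): 5 ones → 1
Block 8 (0101110): 4 ones → 1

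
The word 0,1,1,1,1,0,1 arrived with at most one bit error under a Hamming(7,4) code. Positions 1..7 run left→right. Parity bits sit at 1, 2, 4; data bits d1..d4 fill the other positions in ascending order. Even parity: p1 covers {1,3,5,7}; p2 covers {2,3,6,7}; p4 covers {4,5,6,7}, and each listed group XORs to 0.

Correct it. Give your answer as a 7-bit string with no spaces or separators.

s1 (pos 1,3,5,7): 0⊕1⊕1⊕1 = 1
s2 (pos 2,3,6,7): 1⊕1⊕0⊕1 = 1
s4 (pos 4,5,6,7): 1⊕1⊕0⊕1 = 1
Syndrome s4…s1 = 111 → error at position 7.
Flip position 7: 0111101 → 0111100

0111100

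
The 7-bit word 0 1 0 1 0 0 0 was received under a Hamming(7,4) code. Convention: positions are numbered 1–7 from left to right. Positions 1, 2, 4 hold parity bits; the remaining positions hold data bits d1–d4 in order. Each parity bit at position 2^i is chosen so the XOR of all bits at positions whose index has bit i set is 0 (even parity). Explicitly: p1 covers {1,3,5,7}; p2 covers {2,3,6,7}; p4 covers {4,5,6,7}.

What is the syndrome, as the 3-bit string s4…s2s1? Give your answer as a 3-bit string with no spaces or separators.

s1 (pos 1,3,5,7): 0⊕0⊕0⊕0 = 0
s2 (pos 2,3,6,7): 1⊕0⊕0⊕0 = 1
s4 (pos 4,5,6,7): 1⊕0⊕0⊕0 = 1
Syndrome s4…s1 = 110 → error at position 6.

110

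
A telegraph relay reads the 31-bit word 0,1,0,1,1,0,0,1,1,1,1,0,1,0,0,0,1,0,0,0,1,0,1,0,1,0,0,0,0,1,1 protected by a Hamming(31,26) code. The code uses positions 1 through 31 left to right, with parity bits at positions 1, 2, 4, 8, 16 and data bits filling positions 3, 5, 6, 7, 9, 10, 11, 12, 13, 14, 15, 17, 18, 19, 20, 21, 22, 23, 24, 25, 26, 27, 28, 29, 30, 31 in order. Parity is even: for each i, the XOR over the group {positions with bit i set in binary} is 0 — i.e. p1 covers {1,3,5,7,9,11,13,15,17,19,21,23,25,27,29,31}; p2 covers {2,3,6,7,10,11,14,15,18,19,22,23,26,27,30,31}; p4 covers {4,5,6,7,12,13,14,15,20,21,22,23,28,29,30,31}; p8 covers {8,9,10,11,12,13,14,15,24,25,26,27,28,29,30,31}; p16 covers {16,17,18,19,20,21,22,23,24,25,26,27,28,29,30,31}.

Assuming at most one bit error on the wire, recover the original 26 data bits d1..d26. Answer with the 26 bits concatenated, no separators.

s1 (pos 1,3,5,7,9,11,13,15,17,19,21,23,25,27,29,31): 0⊕0⊕1⊕0⊕1⊕1⊕1⊕0⊕1⊕0⊕1⊕1⊕1⊕0⊕0⊕1 = 1
s2 (pos 2,3,6,7,10,11,14,15,18,19,22,23,26,27,30,31): 1⊕0⊕0⊕0⊕1⊕1⊕0⊕0⊕0⊕0⊕0⊕1⊕0⊕0⊕1⊕1 = 0
s4 (pos 4,5,6,7,12,13,14,15,20,21,22,23,28,29,30,31): 1⊕1⊕0⊕0⊕0⊕1⊕0⊕0⊕0⊕1⊕0⊕1⊕0⊕0⊕1⊕1 = 1
s8 (pos 8,9,10,11,12,13,14,15,24,25,26,27,28,29,30,31): 1⊕1⊕1⊕1⊕0⊕1⊕0⊕0⊕0⊕1⊕0⊕0⊕0⊕0⊕1⊕1 = 0
s16 (pos 16,17,18,19,20,21,22,23,24,25,26,27,28,29,30,31): 0⊕1⊕0⊕0⊕0⊕1⊕0⊕1⊕0⊕1⊕0⊕0⊕0⊕0⊕1⊕1 = 0
Syndrome s16…s1 = 00101 → error at position 5.
Flip position 5: 0101100111101000100010101000011 → 0101000111101000100010101000011
Read data bits from positions 3,5,6,7,9,10,11,12,13,14,15,17,18,19,20,21,22,23,24,25,26,27,28,29,30,31: 00001110100100010101000011

00001110100100010101000011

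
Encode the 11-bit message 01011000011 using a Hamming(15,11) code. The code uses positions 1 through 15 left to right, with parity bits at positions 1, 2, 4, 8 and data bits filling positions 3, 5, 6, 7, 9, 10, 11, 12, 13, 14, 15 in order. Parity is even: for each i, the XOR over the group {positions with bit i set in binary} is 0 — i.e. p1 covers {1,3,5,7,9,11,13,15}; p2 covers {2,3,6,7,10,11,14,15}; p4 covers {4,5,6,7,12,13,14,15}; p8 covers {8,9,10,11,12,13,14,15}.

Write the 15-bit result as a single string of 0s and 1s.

010010111000011

Place data at non-parity positions: p1 p2 0 p4 1 0 1 p8 1 0 0 0 0 1 1
p1 (pos 1,3,5,7,9,11,13,15): XOR of data positions = 0⊕1⊕1⊕1⊕0⊕0⊕1 = 0
p2 (pos 2,3,6,7,10,11,14,15): XOR of data positions = 0⊕0⊕1⊕0⊕0⊕1⊕1 = 1
p4 (pos 4,5,6,7,12,13,14,15): XOR of data positions = 1⊕0⊕1⊕0⊕0⊕1⊕1 = 0
p8 (pos 8,9,10,11,12,13,14,15): XOR of data positions = 1⊕0⊕0⊕0⊕0⊕1⊕1 = 1
Codeword: 010010111000011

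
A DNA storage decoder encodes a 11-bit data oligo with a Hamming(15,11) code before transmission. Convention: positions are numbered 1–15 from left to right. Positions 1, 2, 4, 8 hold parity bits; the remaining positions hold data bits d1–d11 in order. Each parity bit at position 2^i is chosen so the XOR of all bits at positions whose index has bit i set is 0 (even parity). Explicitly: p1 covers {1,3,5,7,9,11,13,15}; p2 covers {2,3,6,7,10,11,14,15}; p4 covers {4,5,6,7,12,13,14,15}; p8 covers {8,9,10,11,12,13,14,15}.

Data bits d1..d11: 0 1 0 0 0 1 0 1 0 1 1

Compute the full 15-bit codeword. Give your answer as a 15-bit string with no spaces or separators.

010010000101011

Place data at non-parity positions: p1 p2 0 p4 1 0 0 p8 0 1 0 1 0 1 1
p1 (pos 1,3,5,7,9,11,13,15): XOR of data positions = 0⊕1⊕0⊕0⊕0⊕0⊕1 = 0
p2 (pos 2,3,6,7,10,11,14,15): XOR of data positions = 0⊕0⊕0⊕1⊕0⊕1⊕1 = 1
p4 (pos 4,5,6,7,12,13,14,15): XOR of data positions = 1⊕0⊕0⊕1⊕0⊕1⊕1 = 0
p8 (pos 8,9,10,11,12,13,14,15): XOR of data positions = 0⊕1⊕0⊕1⊕0⊕1⊕1 = 0
Codeword: 010010000101011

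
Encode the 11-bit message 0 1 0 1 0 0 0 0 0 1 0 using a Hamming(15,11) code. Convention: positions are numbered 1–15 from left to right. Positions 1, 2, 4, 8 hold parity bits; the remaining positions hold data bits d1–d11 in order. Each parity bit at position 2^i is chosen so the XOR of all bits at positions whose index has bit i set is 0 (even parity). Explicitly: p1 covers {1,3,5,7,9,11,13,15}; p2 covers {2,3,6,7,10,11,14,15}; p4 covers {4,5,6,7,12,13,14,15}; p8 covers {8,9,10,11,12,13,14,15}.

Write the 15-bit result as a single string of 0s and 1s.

Place data at non-parity positions: p1 p2 0 p4 1 0 1 p8 0 0 0 0 0 1 0
p1 (pos 1,3,5,7,9,11,13,15): XOR of data positions = 0⊕1⊕1⊕0⊕0⊕0⊕0 = 0
p2 (pos 2,3,6,7,10,11,14,15): XOR of data positions = 0⊕0⊕1⊕0⊕0⊕1⊕0 = 0
p4 (pos 4,5,6,7,12,13,14,15): XOR of data positions = 1⊕0⊕1⊕0⊕0⊕1⊕0 = 1
p8 (pos 8,9,10,11,12,13,14,15): XOR of data positions = 0⊕0⊕0⊕0⊕0⊕1⊕0 = 1
Codeword: 000110110000010

000110110000010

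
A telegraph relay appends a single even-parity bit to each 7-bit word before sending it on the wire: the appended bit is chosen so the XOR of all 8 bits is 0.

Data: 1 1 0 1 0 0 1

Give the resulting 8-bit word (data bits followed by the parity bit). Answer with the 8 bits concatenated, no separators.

XOR of the 7 data bits: 1⊕1⊕0⊕1⊕0⊕0⊕1 = 0
Parity bit = 0 (so all 8 bits XOR to 0).

11010010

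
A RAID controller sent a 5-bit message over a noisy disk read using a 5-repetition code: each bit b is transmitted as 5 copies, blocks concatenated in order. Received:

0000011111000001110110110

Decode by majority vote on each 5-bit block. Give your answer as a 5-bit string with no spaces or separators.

01011

Block 1 (00000): 0 ones → 0
Block 2 (11111): 5 ones → 1
Block 3 (00000): 0 ones → 0
Block 4 (11101): 4 ones → 1
Block 5 (10110): 3 ones → 1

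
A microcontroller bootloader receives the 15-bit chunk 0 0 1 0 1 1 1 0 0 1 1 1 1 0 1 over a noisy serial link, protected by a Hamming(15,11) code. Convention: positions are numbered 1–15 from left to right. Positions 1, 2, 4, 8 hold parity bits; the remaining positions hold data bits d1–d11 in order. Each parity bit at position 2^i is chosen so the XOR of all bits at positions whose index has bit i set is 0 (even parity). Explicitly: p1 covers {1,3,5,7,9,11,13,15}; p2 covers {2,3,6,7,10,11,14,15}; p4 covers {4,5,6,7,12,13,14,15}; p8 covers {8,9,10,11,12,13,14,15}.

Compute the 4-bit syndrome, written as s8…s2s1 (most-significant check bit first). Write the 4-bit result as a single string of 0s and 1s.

1000

s1 (pos 1,3,5,7,9,11,13,15): 0⊕1⊕1⊕1⊕0⊕1⊕1⊕1 = 0
s2 (pos 2,3,6,7,10,11,14,15): 0⊕1⊕1⊕1⊕1⊕1⊕0⊕1 = 0
s4 (pos 4,5,6,7,12,13,14,15): 0⊕1⊕1⊕1⊕1⊕1⊕0⊕1 = 0
s8 (pos 8,9,10,11,12,13,14,15): 0⊕0⊕1⊕1⊕1⊕1⊕0⊕1 = 1
Syndrome s8…s1 = 1000 → error at position 8.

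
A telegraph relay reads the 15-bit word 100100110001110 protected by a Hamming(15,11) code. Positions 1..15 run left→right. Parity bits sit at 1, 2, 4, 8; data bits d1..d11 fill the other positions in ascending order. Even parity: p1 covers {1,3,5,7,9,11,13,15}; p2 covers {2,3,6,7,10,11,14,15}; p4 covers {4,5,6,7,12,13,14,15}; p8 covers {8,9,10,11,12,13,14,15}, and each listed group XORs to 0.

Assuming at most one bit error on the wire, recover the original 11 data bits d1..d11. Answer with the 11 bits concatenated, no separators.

s1 (pos 1,3,5,7,9,11,13,15): 1⊕0⊕0⊕1⊕0⊕0⊕1⊕0 = 1
s2 (pos 2,3,6,7,10,11,14,15): 0⊕0⊕0⊕1⊕0⊕0⊕1⊕0 = 0
s4 (pos 4,5,6,7,12,13,14,15): 1⊕0⊕0⊕1⊕1⊕1⊕1⊕0 = 1
s8 (pos 8,9,10,11,12,13,14,15): 1⊕0⊕0⊕0⊕1⊕1⊕1⊕0 = 0
Syndrome s8…s1 = 0101 → error at position 5.
Flip position 5: 100100110001110 → 100110110001110
Read data bits from positions 3,5,6,7,9,10,11,12,13,14,15: 01010001110

01010001110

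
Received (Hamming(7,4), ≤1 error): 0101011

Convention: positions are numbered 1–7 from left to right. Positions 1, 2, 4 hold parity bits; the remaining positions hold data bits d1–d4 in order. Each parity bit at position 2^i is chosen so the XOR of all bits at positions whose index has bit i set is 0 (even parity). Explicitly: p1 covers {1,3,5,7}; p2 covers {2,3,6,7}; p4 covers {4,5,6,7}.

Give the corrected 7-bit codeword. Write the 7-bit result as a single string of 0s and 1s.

s1 (pos 1,3,5,7): 0⊕0⊕0⊕1 = 1
s2 (pos 2,3,6,7): 1⊕0⊕1⊕1 = 1
s4 (pos 4,5,6,7): 1⊕0⊕1⊕1 = 1
Syndrome s4…s1 = 111 → error at position 7.
Flip position 7: 0101011 → 0101010

0101010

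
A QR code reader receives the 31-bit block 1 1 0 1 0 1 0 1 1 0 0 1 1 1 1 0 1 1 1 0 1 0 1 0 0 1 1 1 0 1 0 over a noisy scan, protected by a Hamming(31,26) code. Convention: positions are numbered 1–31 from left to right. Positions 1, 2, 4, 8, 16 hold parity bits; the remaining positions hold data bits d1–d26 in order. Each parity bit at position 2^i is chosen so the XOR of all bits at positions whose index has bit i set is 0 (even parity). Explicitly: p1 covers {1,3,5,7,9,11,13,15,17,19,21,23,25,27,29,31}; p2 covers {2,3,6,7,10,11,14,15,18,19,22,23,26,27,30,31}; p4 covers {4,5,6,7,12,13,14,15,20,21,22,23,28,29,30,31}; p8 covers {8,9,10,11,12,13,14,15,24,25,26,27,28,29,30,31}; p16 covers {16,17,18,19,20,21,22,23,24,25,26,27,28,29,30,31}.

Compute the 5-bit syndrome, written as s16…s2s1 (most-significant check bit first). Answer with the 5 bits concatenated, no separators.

s1 (pos 1,3,5,7,9,11,13,15,17,19,21,23,25,27,29,31): 1⊕0⊕0⊕0⊕1⊕0⊕1⊕1⊕1⊕1⊕1⊕1⊕0⊕1⊕0⊕0 = 1
s2 (pos 2,3,6,7,10,11,14,15,18,19,22,23,26,27,30,31): 1⊕0⊕1⊕0⊕0⊕0⊕1⊕1⊕1⊕1⊕0⊕1⊕1⊕1⊕1⊕0 = 0
s4 (pos 4,5,6,7,12,13,14,15,20,21,22,23,28,29,30,31): 1⊕0⊕1⊕0⊕1⊕1⊕1⊕1⊕0⊕1⊕0⊕1⊕1⊕0⊕1⊕0 = 0
s8 (pos 8,9,10,11,12,13,14,15,24,25,26,27,28,29,30,31): 1⊕1⊕0⊕0⊕1⊕1⊕1⊕1⊕0⊕0⊕1⊕1⊕1⊕0⊕1⊕0 = 0
s16 (pos 16,17,18,19,20,21,22,23,24,25,26,27,28,29,30,31): 0⊕1⊕1⊕1⊕0⊕1⊕0⊕1⊕0⊕0⊕1⊕1⊕1⊕0⊕1⊕0 = 1
Syndrome s16…s1 = 10001 → error at position 17.

10001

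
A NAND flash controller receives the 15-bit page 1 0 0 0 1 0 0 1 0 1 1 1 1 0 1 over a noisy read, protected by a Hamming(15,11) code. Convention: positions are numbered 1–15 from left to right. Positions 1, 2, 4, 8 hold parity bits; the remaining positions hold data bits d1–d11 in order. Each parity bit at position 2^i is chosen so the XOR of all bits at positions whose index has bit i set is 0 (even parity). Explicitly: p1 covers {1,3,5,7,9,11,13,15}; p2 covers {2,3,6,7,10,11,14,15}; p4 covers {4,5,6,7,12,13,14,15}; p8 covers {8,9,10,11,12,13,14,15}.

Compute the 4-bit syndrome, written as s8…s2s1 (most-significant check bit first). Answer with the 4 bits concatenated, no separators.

0011

s1 (pos 1,3,5,7,9,11,13,15): 1⊕0⊕1⊕0⊕0⊕1⊕1⊕1 = 1
s2 (pos 2,3,6,7,10,11,14,15): 0⊕0⊕0⊕0⊕1⊕1⊕0⊕1 = 1
s4 (pos 4,5,6,7,12,13,14,15): 0⊕1⊕0⊕0⊕1⊕1⊕0⊕1 = 0
s8 (pos 8,9,10,11,12,13,14,15): 1⊕0⊕1⊕1⊕1⊕1⊕0⊕1 = 0
Syndrome s8…s1 = 0011 → error at position 3.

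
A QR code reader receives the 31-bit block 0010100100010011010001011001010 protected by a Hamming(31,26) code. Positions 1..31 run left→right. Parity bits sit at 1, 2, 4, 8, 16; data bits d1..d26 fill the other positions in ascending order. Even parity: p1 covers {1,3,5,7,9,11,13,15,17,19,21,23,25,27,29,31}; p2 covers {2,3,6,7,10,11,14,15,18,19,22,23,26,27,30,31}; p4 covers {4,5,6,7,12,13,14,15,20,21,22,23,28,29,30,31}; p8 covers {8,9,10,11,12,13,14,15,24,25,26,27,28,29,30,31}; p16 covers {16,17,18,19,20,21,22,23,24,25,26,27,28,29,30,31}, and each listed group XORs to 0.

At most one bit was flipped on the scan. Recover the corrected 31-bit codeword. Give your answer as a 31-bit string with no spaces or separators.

0010100100010011010001011101010

s1 (pos 1,3,5,7,9,11,13,15,17,19,21,23,25,27,29,31): 0⊕1⊕1⊕0⊕0⊕0⊕0⊕1⊕0⊕0⊕0⊕0⊕1⊕0⊕0⊕0 = 0
s2 (pos 2,3,6,7,10,11,14,15,18,19,22,23,26,27,30,31): 0⊕1⊕0⊕0⊕0⊕0⊕0⊕1⊕1⊕0⊕1⊕0⊕0⊕0⊕1⊕0 = 1
s4 (pos 4,5,6,7,12,13,14,15,20,21,22,23,28,29,30,31): 0⊕1⊕0⊕0⊕1⊕0⊕0⊕1⊕0⊕0⊕1⊕0⊕1⊕0⊕1⊕0 = 0
s8 (pos 8,9,10,11,12,13,14,15,24,25,26,27,28,29,30,31): 1⊕0⊕0⊕0⊕1⊕0⊕0⊕1⊕1⊕1⊕0⊕0⊕1⊕0⊕1⊕0 = 1
s16 (pos 16,17,18,19,20,21,22,23,24,25,26,27,28,29,30,31): 1⊕0⊕1⊕0⊕0⊕0⊕1⊕0⊕1⊕1⊕0⊕0⊕1⊕0⊕1⊕0 = 1
Syndrome s16…s1 = 11010 → error at position 26.
Flip position 26: 0010100100010011010001011001010 → 0010100100010011010001011101010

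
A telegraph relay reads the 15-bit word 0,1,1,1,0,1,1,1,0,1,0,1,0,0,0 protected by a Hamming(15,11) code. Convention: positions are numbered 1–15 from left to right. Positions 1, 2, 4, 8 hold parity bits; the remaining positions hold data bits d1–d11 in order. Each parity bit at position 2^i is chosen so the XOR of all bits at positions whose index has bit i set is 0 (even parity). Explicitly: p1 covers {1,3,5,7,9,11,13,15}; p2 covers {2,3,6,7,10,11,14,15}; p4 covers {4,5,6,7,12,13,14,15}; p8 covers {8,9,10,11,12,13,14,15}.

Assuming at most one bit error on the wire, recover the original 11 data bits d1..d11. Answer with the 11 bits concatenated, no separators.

s1 (pos 1,3,5,7,9,11,13,15): 0⊕1⊕0⊕1⊕0⊕0⊕0⊕0 = 0
s2 (pos 2,3,6,7,10,11,14,15): 1⊕1⊕1⊕1⊕1⊕0⊕0⊕0 = 1
s4 (pos 4,5,6,7,12,13,14,15): 1⊕0⊕1⊕1⊕1⊕0⊕0⊕0 = 0
s8 (pos 8,9,10,11,12,13,14,15): 1⊕0⊕1⊕0⊕1⊕0⊕0⊕0 = 1
Syndrome s8…s1 = 1010 → error at position 10.
Flip position 10: 011101110101000 → 011101110001000
Read data bits from positions 3,5,6,7,9,10,11,12,13,14,15: 10110001000

10110001000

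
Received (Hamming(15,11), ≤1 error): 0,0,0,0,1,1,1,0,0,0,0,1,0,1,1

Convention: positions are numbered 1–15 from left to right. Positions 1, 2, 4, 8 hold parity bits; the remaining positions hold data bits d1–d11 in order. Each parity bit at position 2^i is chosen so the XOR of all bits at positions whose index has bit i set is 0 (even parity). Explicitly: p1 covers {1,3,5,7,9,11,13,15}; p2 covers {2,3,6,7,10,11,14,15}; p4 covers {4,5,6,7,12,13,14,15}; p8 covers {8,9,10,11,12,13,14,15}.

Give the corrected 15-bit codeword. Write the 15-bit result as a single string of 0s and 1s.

s1 (pos 1,3,5,7,9,11,13,15): 0⊕0⊕1⊕1⊕0⊕0⊕0⊕1 = 1
s2 (pos 2,3,6,7,10,11,14,15): 0⊕0⊕1⊕1⊕0⊕0⊕1⊕1 = 0
s4 (pos 4,5,6,7,12,13,14,15): 0⊕1⊕1⊕1⊕1⊕0⊕1⊕1 = 0
s8 (pos 8,9,10,11,12,13,14,15): 0⊕0⊕0⊕0⊕1⊕0⊕1⊕1 = 1
Syndrome s8…s1 = 1001 → error at position 9.
Flip position 9: 000011100001011 → 000011101001011

000011101001011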